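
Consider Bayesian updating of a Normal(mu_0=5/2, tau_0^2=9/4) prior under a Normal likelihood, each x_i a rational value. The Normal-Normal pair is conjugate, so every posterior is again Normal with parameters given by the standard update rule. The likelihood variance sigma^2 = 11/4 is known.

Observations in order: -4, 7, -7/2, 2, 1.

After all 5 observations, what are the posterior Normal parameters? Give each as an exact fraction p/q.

obs 1: x=-4 → posterior Normal(-17/40, 99/80)
obs 2: x=7 → posterior Normal(109/58, 99/116)
obs 3: x=-7/2 → posterior Normal(23/38, 99/152)
obs 4: x=2 → posterior Normal(41/47, 99/188)
obs 5: x=1 → posterior Normal(25/28, 99/224)

mu_0=25/28, tau_0^2=99/224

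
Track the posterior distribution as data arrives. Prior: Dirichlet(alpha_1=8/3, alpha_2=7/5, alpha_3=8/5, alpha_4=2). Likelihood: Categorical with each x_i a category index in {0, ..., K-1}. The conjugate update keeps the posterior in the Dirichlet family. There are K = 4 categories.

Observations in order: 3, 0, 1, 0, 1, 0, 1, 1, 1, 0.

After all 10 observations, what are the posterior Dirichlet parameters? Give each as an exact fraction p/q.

obs 1: x=3 → posterior Dirichlet(8/3, 7/5, 8/5, 3)
obs 2: x=0 → posterior Dirichlet(11/3, 7/5, 8/5, 3)
obs 3: x=1 → posterior Dirichlet(11/3, 12/5, 8/5, 3)
obs 4: x=0 → posterior Dirichlet(14/3, 12/5, 8/5, 3)
obs 5: x=1 → posterior Dirichlet(14/3, 17/5, 8/5, 3)
obs 6: x=0 → posterior Dirichlet(17/3, 17/5, 8/5, 3)
obs 7: x=1 → posterior Dirichlet(17/3, 22/5, 8/5, 3)
obs 8: x=1 → posterior Dirichlet(17/3, 27/5, 8/5, 3)
obs 9: x=1 → posterior Dirichlet(17/3, 32/5, 8/5, 3)
obs 10: x=0 → posterior Dirichlet(20/3, 32/5, 8/5, 3)

alpha_1=20/3, alpha_2=32/5, alpha_3=8/5, alpha_4=3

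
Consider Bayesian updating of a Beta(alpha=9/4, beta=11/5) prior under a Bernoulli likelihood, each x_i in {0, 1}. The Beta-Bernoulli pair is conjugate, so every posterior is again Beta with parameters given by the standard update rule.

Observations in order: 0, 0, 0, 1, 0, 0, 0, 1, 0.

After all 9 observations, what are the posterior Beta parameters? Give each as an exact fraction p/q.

obs 1: x=0 → posterior Beta(9/4, 16/5)
obs 2: x=0 → posterior Beta(9/4, 21/5)
obs 3: x=0 → posterior Beta(9/4, 26/5)
obs 4: x=1 → posterior Beta(13/4, 26/5)
obs 5: x=0 → posterior Beta(13/4, 31/5)
obs 6: x=0 → posterior Beta(13/4, 36/5)
obs 7: x=0 → posterior Beta(13/4, 41/5)
obs 8: x=1 → posterior Beta(17/4, 41/5)
obs 9: x=0 → posterior Beta(17/4, 46/5)

alpha=17/4, beta=46/5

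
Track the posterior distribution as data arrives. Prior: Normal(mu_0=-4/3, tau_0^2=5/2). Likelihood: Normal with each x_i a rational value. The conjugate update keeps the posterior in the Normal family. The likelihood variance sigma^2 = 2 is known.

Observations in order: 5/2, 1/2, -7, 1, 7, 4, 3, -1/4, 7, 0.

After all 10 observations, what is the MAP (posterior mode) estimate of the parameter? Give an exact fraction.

1001/648

obs 1: x=5/2 → posterior Normal(43/54, 10/9)
obs 2: x=1/2 → posterior Normal(29/42, 5/7)
obs 3: x=-7 → posterior Normal(-4/3, 10/19)
obs 4: x=1 → posterior Normal(-61/72, 5/12)
obs 5: x=7 → posterior Normal(44/87, 10/29)
obs 6: x=4 → posterior Normal(52/51, 5/17)
obs 7: x=3 → posterior Normal(149/117, 10/39)
obs 8: x=-1/4 → posterior Normal(581/528, 5/22)
obs 9: x=7 → posterior Normal(143/84, 10/49)
obs 10: x=0 → posterior Normal(1001/648, 5/27)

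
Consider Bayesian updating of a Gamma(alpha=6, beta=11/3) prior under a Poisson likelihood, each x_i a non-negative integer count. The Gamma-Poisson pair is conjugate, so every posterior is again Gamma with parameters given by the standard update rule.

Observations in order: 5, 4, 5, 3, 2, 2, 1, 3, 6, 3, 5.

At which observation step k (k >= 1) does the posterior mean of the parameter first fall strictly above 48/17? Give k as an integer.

obs 1: x=5 → posterior Gamma(11, 14/3)
obs 2: x=4 → posterior Gamma(15, 17/3)
obs 3: x=5 → posterior Gamma(20, 20/3)
obs 4: x=3 → posterior Gamma(23, 23/3)
obs 5: x=2 → posterior Gamma(25, 26/3)
obs 6: x=2 → posterior Gamma(27, 29/3)
obs 7: x=1 → posterior Gamma(28, 32/3)
obs 8: x=3 → posterior Gamma(31, 35/3)
obs 9: x=6 → posterior Gamma(37, 38/3)
obs 10: x=3 → posterior Gamma(40, 41/3)
obs 11: x=5 → posterior Gamma(45, 44/3)

k = 3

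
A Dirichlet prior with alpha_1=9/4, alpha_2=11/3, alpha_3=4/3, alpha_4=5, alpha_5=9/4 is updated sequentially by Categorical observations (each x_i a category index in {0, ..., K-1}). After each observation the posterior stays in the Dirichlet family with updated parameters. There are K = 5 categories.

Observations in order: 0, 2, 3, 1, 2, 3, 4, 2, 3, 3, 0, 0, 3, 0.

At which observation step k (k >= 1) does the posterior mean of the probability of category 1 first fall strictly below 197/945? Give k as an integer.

obs 1: x=0 → posterior Dirichlet(13/4, 11/3, 4/3, 5, 9/4)
obs 2: x=2 → posterior Dirichlet(13/4, 11/3, 7/3, 5, 9/4)
obs 3: x=3 → posterior Dirichlet(13/4, 11/3, 7/3, 6, 9/4)
obs 4: x=1 → posterior Dirichlet(13/4, 14/3, 7/3, 6, 9/4)
obs 5: x=2 → posterior Dirichlet(13/4, 14/3, 10/3, 6, 9/4)
obs 6: x=3 → posterior Dirichlet(13/4, 14/3, 10/3, 7, 9/4)
obs 7: x=4 → posterior Dirichlet(13/4, 14/3, 10/3, 7, 13/4)
obs 8: x=2 → posterior Dirichlet(13/4, 14/3, 13/3, 7, 13/4)
obs 9: x=3 → posterior Dirichlet(13/4, 14/3, 13/3, 8, 13/4)
obs 10: x=3 → posterior Dirichlet(13/4, 14/3, 13/3, 9, 13/4)
obs 11: x=0 → posterior Dirichlet(17/4, 14/3, 13/3, 9, 13/4)
obs 12: x=0 → posterior Dirichlet(21/4, 14/3, 13/3, 9, 13/4)
obs 13: x=3 → posterior Dirichlet(21/4, 14/3, 13/3, 10, 13/4)
obs 14: x=0 → posterior Dirichlet(25/4, 14/3, 13/3, 10, 13/4)

k = 8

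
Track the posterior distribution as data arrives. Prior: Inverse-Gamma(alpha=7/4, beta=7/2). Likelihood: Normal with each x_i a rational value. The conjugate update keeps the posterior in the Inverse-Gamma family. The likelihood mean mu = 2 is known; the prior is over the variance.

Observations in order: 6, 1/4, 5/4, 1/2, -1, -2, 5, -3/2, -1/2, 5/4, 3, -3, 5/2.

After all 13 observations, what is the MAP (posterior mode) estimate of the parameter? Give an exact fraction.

obs 1: x=6 → posterior Inverse-Gamma(9/4, 23/2)
obs 2: x=1/4 → posterior Inverse-Gamma(11/4, 417/32)
obs 3: x=5/4 → posterior Inverse-Gamma(13/4, 213/16)
obs 4: x=1/2 → posterior Inverse-Gamma(15/4, 231/16)
obs 5: x=-1 → posterior Inverse-Gamma(17/4, 303/16)
obs 6: x=-2 → posterior Inverse-Gamma(19/4, 431/16)
obs 7: x=5 → posterior Inverse-Gamma(21/4, 503/16)
obs 8: x=-3/2 → posterior Inverse-Gamma(23/4, 601/16)
obs 9: x=-1/2 → posterior Inverse-Gamma(25/4, 651/16)
obs 10: x=5/4 → posterior Inverse-Gamma(27/4, 1311/32)
obs 11: x=3 → posterior Inverse-Gamma(29/4, 1327/32)
obs 12: x=-3 → posterior Inverse-Gamma(31/4, 1727/32)
obs 13: x=5/2 → posterior Inverse-Gamma(33/4, 1731/32)

1731/296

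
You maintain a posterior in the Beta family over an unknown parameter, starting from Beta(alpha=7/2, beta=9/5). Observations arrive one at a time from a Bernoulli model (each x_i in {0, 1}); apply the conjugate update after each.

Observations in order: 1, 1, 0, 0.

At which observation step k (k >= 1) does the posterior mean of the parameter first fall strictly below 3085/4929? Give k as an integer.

k = 4

obs 1: x=1 → posterior Beta(9/2, 9/5)
obs 2: x=1 → posterior Beta(11/2, 9/5)
obs 3: x=0 → posterior Beta(11/2, 14/5)
obs 4: x=0 → posterior Beta(11/2, 19/5)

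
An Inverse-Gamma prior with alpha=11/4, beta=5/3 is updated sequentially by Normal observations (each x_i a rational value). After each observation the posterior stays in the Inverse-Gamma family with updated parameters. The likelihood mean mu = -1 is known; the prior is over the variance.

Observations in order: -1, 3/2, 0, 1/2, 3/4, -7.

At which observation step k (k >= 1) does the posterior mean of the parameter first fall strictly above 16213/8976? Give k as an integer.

obs 1: x=-1 → posterior Inverse-Gamma(13/4, 5/3)
obs 2: x=3/2 → posterior Inverse-Gamma(15/4, 115/24)
obs 3: x=0 → posterior Inverse-Gamma(17/4, 127/24)
obs 4: x=1/2 → posterior Inverse-Gamma(19/4, 77/12)
obs 5: x=3/4 → posterior Inverse-Gamma(21/4, 763/96)
obs 6: x=-7 → posterior Inverse-Gamma(23/4, 2491/96)

k = 5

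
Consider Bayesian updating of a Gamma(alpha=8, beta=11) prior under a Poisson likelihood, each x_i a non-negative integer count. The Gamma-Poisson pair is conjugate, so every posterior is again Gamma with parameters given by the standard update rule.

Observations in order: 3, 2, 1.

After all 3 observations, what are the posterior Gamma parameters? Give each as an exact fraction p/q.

obs 1: x=3 → posterior Gamma(11, 12)
obs 2: x=2 → posterior Gamma(13, 13)
obs 3: x=1 → posterior Gamma(14, 14)

alpha=14, beta=14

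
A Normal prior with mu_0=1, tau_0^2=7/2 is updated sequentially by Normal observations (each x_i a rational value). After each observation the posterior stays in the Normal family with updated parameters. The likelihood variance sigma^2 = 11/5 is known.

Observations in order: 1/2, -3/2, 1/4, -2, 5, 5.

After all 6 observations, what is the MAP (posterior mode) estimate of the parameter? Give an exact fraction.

1103/928

obs 1: x=1/2 → posterior Normal(79/114, 77/57)
obs 2: x=-3/2 → posterior Normal(-13/92, 77/92)
obs 3: x=1/4 → posterior Normal(-17/508, 77/127)
obs 4: x=-2 → posterior Normal(-11/24, 77/162)
obs 5: x=5 → posterior Normal(403/788, 77/197)
obs 6: x=5 → posterior Normal(1103/928, 77/232)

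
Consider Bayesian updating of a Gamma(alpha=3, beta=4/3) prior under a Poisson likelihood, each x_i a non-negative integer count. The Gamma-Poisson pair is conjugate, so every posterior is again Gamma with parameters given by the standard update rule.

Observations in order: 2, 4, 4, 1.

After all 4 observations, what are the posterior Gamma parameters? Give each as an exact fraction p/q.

obs 1: x=2 → posterior Gamma(5, 7/3)
obs 2: x=4 → posterior Gamma(9, 10/3)
obs 3: x=4 → posterior Gamma(13, 13/3)
obs 4: x=1 → posterior Gamma(14, 16/3)

alpha=14, beta=16/3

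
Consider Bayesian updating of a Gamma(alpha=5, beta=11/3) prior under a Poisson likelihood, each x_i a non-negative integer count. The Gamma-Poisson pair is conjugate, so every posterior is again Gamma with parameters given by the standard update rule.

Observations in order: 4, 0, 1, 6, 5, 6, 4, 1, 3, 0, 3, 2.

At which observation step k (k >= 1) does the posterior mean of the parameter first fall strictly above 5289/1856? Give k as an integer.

obs 1: x=4 → posterior Gamma(9, 14/3)
obs 2: x=0 → posterior Gamma(9, 17/3)
obs 3: x=1 → posterior Gamma(10, 20/3)
obs 4: x=6 → posterior Gamma(16, 23/3)
obs 5: x=5 → posterior Gamma(21, 26/3)
obs 6: x=6 → posterior Gamma(27, 29/3)
obs 7: x=4 → posterior Gamma(31, 32/3)
obs 8: x=1 → posterior Gamma(32, 35/3)
obs 9: x=3 → posterior Gamma(35, 38/3)
obs 10: x=0 → posterior Gamma(35, 41/3)
obs 11: x=3 → posterior Gamma(38, 44/3)
obs 12: x=2 → posterior Gamma(40, 47/3)

k = 7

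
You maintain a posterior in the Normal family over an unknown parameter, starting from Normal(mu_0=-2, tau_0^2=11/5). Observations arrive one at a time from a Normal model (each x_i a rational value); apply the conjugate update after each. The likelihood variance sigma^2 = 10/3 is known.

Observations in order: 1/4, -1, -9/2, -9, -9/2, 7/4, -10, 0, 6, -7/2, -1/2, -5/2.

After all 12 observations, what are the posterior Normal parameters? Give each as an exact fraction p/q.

mu_0=-2015/892, tau_0^2=55/223

obs 1: x=1/4 → posterior Normal(-367/332, 110/83)
obs 2: x=-1 → posterior Normal(-499/464, 55/58)
obs 3: x=-9/2 → posterior Normal(-1093/596, 110/149)
obs 4: x=-9 → posterior Normal(-2281/728, 55/91)
obs 5: x=-9/2 → posterior Normal(-575/172, 22/43)
obs 6: x=7/4 → posterior Normal(-661/248, 55/124)
obs 7: x=-10 → posterior Normal(-991/281, 110/281)
obs 8: x=0 → posterior Normal(-991/314, 55/157)
obs 9: x=6 → posterior Normal(-793/347, 110/347)
obs 10: x=-7/2 → posterior Normal(-1817/760, 11/38)
obs 11: x=-1/2 → posterior Normal(-925/413, 110/413)
obs 12: x=-5/2 → posterior Normal(-2015/892, 55/223)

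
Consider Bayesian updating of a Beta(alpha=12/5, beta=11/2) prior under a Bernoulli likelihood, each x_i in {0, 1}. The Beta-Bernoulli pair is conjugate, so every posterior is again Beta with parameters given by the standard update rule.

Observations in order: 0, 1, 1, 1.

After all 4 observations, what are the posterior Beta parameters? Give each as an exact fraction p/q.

obs 1: x=0 → posterior Beta(12/5, 13/2)
obs 2: x=1 → posterior Beta(17/5, 13/2)
obs 3: x=1 → posterior Beta(22/5, 13/2)
obs 4: x=1 → posterior Beta(27/5, 13/2)

alpha=27/5, beta=13/2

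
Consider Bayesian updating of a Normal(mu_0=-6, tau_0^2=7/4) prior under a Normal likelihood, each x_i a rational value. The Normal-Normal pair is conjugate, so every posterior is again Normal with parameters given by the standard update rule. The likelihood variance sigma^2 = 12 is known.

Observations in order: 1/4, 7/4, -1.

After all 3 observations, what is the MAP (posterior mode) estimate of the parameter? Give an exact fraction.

-281/69

obs 1: x=1/4 → posterior Normal(-229/44, 84/55)
obs 2: x=7/4 → posterior Normal(-137/31, 42/31)
obs 3: x=-1 → posterior Normal(-281/69, 28/23)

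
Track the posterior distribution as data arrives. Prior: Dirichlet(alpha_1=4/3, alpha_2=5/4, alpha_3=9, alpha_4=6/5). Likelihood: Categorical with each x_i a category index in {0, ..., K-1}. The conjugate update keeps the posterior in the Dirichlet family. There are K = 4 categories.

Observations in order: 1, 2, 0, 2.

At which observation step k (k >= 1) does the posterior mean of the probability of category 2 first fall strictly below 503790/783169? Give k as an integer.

k = 3

obs 1: x=1 → posterior Dirichlet(4/3, 9/4, 9, 6/5)
obs 2: x=2 → posterior Dirichlet(4/3, 9/4, 10, 6/5)
obs 3: x=0 → posterior Dirichlet(7/3, 9/4, 10, 6/5)
obs 4: x=2 → posterior Dirichlet(7/3, 9/4, 11, 6/5)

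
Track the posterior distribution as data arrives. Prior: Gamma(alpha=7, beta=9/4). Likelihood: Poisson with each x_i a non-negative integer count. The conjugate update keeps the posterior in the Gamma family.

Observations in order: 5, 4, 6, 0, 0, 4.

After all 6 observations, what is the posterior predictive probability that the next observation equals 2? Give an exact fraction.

17013338228338672804144278537073596000248304/81217248802771228597652036390959994837496721

obs 1: x=5 → posterior Gamma(12, 13/4)
obs 2: x=4 → posterior Gamma(16, 17/4)
obs 3: x=6 → posterior Gamma(22, 21/4)
obs 4: x=0 → posterior Gamma(22, 25/4)
obs 5: x=0 → posterior Gamma(22, 29/4)
obs 6: x=4 → posterior Gamma(26, 33/4)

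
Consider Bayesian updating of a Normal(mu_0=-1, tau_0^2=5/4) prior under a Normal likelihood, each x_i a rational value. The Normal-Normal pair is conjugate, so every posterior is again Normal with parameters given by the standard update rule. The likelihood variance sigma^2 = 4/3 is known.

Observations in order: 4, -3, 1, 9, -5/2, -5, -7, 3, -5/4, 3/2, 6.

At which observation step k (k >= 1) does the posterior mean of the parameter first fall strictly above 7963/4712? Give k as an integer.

obs 1: x=4 → posterior Normal(44/31, 20/31)
obs 2: x=-3 → posterior Normal(-1/46, 10/23)
obs 3: x=1 → posterior Normal(14/61, 20/61)
obs 4: x=9 → posterior Normal(149/76, 5/19)
obs 5: x=-5/2 → posterior Normal(223/182, 20/91)
obs 6: x=-5 → posterior Normal(73/212, 10/53)
obs 7: x=-7 → posterior Normal(-137/242, 20/121)
obs 8: x=3 → posterior Normal(-47/272, 5/34)
obs 9: x=-5/4 → posterior Normal(-169/604, 20/151)
obs 10: x=3/2 → posterior Normal(-79/664, 10/83)
obs 11: x=6 → posterior Normal(281/724, 20/181)

k = 4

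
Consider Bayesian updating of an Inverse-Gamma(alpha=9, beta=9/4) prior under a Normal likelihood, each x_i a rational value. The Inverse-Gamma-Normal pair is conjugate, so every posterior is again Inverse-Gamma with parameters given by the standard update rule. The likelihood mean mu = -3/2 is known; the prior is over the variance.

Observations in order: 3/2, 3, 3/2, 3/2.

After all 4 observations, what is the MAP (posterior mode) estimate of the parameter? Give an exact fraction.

obs 1: x=3/2 → posterior Inverse-Gamma(19/2, 27/4)
obs 2: x=3 → posterior Inverse-Gamma(10, 135/8)
obs 3: x=3/2 → posterior Inverse-Gamma(21/2, 171/8)
obs 4: x=3/2 → posterior Inverse-Gamma(11, 207/8)

69/32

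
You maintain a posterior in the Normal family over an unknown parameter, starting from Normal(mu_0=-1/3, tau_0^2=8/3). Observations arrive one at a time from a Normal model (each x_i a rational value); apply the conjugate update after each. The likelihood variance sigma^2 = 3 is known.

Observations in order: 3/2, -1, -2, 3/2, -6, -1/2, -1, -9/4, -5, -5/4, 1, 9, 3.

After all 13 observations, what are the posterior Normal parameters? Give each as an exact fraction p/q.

obs 1: x=3/2 → posterior Normal(9/17, 24/17)
obs 2: x=-1 → posterior Normal(1/25, 24/25)
obs 3: x=-2 → posterior Normal(-5/11, 8/11)
obs 4: x=3/2 → posterior Normal(-3/41, 24/41)
obs 5: x=-6 → posterior Normal(-51/49, 24/49)
obs 6: x=-1/2 → posterior Normal(-55/57, 8/19)
obs 7: x=-1 → posterior Normal(-63/65, 24/65)
obs 8: x=-9/4 → posterior Normal(-81/73, 24/73)
obs 9: x=-5 → posterior Normal(-121/81, 8/27)
obs 10: x=-5/4 → posterior Normal(-131/89, 24/89)
obs 11: x=1 → posterior Normal(-123/97, 24/97)
obs 12: x=9 → posterior Normal(-17/35, 8/35)
obs 13: x=3 → posterior Normal(-27/113, 24/113)

mu_0=-27/113, tau_0^2=24/113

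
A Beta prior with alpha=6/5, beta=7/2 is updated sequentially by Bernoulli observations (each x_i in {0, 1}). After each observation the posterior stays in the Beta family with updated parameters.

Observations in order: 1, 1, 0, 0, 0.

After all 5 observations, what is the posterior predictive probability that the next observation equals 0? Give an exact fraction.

65/97

obs 1: x=1 → posterior Beta(11/5, 7/2)
obs 2: x=1 → posterior Beta(16/5, 7/2)
obs 3: x=0 → posterior Beta(16/5, 9/2)
obs 4: x=0 → posterior Beta(16/5, 11/2)
obs 5: x=0 → posterior Beta(16/5, 13/2)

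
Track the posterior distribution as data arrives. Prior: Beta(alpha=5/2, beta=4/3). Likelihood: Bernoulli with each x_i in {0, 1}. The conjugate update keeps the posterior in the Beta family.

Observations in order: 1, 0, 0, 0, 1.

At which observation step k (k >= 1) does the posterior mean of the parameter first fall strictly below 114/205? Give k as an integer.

obs 1: x=1 → posterior Beta(7/2, 4/3)
obs 2: x=0 → posterior Beta(7/2, 7/3)
obs 3: x=0 → posterior Beta(7/2, 10/3)
obs 4: x=0 → posterior Beta(7/2, 13/3)
obs 5: x=1 → posterior Beta(9/2, 13/3)

k = 3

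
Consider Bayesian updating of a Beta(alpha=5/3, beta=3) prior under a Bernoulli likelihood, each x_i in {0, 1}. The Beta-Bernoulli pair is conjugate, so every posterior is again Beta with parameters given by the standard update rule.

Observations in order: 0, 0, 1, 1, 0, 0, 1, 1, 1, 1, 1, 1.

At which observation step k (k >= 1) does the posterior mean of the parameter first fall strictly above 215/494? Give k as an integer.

obs 1: x=0 → posterior Beta(5/3, 4)
obs 2: x=0 → posterior Beta(5/3, 5)
obs 3: x=1 → posterior Beta(8/3, 5)
obs 4: x=1 → posterior Beta(11/3, 5)
obs 5: x=0 → posterior Beta(11/3, 6)
obs 6: x=0 → posterior Beta(11/3, 7)
obs 7: x=1 → posterior Beta(14/3, 7)
obs 8: x=1 → posterior Beta(17/3, 7)
obs 9: x=1 → posterior Beta(20/3, 7)
obs 10: x=1 → posterior Beta(23/3, 7)
obs 11: x=1 → posterior Beta(26/3, 7)
obs 12: x=1 → posterior Beta(29/3, 7)

k = 8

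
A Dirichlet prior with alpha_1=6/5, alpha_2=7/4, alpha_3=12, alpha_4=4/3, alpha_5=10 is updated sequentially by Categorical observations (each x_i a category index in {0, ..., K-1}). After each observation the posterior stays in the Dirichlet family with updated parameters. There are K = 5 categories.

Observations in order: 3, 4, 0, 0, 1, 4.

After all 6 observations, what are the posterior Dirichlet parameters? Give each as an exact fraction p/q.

obs 1: x=3 → posterior Dirichlet(6/5, 7/4, 12, 7/3, 10)
obs 2: x=4 → posterior Dirichlet(6/5, 7/4, 12, 7/3, 11)
obs 3: x=0 → posterior Dirichlet(11/5, 7/4, 12, 7/3, 11)
obs 4: x=0 → posterior Dirichlet(16/5, 7/4, 12, 7/3, 11)
obs 5: x=1 → posterior Dirichlet(16/5, 11/4, 12, 7/3, 11)
obs 6: x=4 → posterior Dirichlet(16/5, 11/4, 12, 7/3, 12)

alpha_1=16/5, alpha_2=11/4, alpha_3=12, alpha_4=7/3, alpha_5=12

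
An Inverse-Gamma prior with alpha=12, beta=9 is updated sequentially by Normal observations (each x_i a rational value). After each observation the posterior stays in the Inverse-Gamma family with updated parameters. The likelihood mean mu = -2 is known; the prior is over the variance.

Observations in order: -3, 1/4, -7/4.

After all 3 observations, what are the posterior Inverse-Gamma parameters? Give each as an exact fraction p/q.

obs 1: x=-3 → posterior Inverse-Gamma(25/2, 19/2)
obs 2: x=1/4 → posterior Inverse-Gamma(13, 385/32)
obs 3: x=-7/4 → posterior Inverse-Gamma(27/2, 193/16)

alpha=27/2, beta=193/16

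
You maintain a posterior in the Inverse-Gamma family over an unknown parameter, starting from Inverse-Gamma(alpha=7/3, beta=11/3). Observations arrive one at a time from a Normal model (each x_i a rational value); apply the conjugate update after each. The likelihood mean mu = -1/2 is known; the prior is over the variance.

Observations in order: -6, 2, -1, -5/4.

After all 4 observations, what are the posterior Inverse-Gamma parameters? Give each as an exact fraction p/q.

alpha=13/3, beta=2143/96

obs 1: x=-6 → posterior Inverse-Gamma(17/6, 451/24)
obs 2: x=2 → posterior Inverse-Gamma(10/3, 263/12)
obs 3: x=-1 → posterior Inverse-Gamma(23/6, 529/24)
obs 4: x=-5/4 → posterior Inverse-Gamma(13/3, 2143/96)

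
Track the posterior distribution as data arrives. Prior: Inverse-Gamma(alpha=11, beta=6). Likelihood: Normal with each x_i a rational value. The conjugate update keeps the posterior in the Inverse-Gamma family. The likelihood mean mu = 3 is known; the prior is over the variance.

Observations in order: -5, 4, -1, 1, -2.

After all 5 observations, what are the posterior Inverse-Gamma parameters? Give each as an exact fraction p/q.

alpha=27/2, beta=61

obs 1: x=-5 → posterior Inverse-Gamma(23/2, 38)
obs 2: x=4 → posterior Inverse-Gamma(12, 77/2)
obs 3: x=-1 → posterior Inverse-Gamma(25/2, 93/2)
obs 4: x=1 → posterior Inverse-Gamma(13, 97/2)
obs 5: x=-2 → posterior Inverse-Gamma(27/2, 61)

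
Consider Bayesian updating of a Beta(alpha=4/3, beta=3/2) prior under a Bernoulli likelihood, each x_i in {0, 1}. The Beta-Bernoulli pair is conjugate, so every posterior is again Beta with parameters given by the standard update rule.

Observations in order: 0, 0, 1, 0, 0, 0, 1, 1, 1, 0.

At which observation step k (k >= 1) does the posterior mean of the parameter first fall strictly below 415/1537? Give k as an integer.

obs 1: x=0 → posterior Beta(4/3, 5/2)
obs 2: x=0 → posterior Beta(4/3, 7/2)
obs 3: x=1 → posterior Beta(7/3, 7/2)
obs 4: x=0 → posterior Beta(7/3, 9/2)
obs 5: x=0 → posterior Beta(7/3, 11/2)
obs 6: x=0 → posterior Beta(7/3, 13/2)
obs 7: x=1 → posterior Beta(10/3, 13/2)
obs 8: x=1 → posterior Beta(13/3, 13/2)
obs 9: x=1 → posterior Beta(16/3, 13/2)
obs 10: x=0 → posterior Beta(16/3, 15/2)

k = 6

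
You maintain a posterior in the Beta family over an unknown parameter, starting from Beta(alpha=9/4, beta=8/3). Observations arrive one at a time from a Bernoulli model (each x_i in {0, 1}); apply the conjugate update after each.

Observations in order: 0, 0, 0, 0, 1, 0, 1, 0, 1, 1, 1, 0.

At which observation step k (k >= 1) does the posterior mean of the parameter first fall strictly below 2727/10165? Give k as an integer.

obs 1: x=0 → posterior Beta(9/4, 11/3)
obs 2: x=0 → posterior Beta(9/4, 14/3)
obs 3: x=0 → posterior Beta(9/4, 17/3)
obs 4: x=0 → posterior Beta(9/4, 20/3)
obs 5: x=1 → posterior Beta(13/4, 20/3)
obs 6: x=0 → posterior Beta(13/4, 23/3)
obs 7: x=1 → posterior Beta(17/4, 23/3)
obs 8: x=0 → posterior Beta(17/4, 26/3)
obs 9: x=1 → posterior Beta(21/4, 26/3)
obs 10: x=1 → posterior Beta(25/4, 26/3)
obs 11: x=1 → posterior Beta(29/4, 26/3)
obs 12: x=0 → posterior Beta(29/4, 29/3)

k = 4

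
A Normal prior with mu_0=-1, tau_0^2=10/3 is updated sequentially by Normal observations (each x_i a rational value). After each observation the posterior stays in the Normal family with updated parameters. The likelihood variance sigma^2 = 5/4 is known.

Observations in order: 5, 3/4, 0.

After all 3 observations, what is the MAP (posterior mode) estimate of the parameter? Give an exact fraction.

obs 1: x=5 → posterior Normal(37/11, 10/11)
obs 2: x=3/4 → posterior Normal(43/19, 10/19)
obs 3: x=0 → posterior Normal(43/27, 10/27)

43/27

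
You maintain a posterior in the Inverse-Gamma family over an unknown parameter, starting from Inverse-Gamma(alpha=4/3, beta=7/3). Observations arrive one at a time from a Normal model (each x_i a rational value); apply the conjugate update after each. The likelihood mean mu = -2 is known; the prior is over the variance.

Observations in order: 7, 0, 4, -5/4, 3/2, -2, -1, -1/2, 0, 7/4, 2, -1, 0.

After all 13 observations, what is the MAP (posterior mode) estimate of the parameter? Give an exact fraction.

4339/424

obs 1: x=7 → posterior Inverse-Gamma(11/6, 257/6)
obs 2: x=0 → posterior Inverse-Gamma(7/3, 269/6)
obs 3: x=4 → posterior Inverse-Gamma(17/6, 377/6)
obs 4: x=-5/4 → posterior Inverse-Gamma(10/3, 6059/96)
obs 5: x=3/2 → posterior Inverse-Gamma(23/6, 6647/96)
obs 6: x=-2 → posterior Inverse-Gamma(13/3, 6647/96)
obs 7: x=-1 → posterior Inverse-Gamma(29/6, 6695/96)
obs 8: x=-1/2 → posterior Inverse-Gamma(16/3, 6803/96)
obs 9: x=0 → posterior Inverse-Gamma(35/6, 6995/96)
obs 10: x=7/4 → posterior Inverse-Gamma(19/3, 3835/48)
obs 11: x=2 → posterior Inverse-Gamma(41/6, 4219/48)
obs 12: x=-1 → posterior Inverse-Gamma(22/3, 4243/48)
obs 13: x=0 → posterior Inverse-Gamma(47/6, 4339/48)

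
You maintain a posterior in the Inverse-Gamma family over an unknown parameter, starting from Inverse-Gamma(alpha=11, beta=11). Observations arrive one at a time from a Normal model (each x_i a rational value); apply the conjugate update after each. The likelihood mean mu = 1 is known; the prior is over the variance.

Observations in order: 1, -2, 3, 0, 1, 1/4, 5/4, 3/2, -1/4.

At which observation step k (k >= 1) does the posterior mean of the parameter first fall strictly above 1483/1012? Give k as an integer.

k = 3

obs 1: x=1 → posterior Inverse-Gamma(23/2, 11)
obs 2: x=-2 → posterior Inverse-Gamma(12, 31/2)
obs 3: x=3 → posterior Inverse-Gamma(25/2, 35/2)
obs 4: x=0 → posterior Inverse-Gamma(13, 18)
obs 5: x=1 → posterior Inverse-Gamma(27/2, 18)
obs 6: x=1/4 → posterior Inverse-Gamma(14, 585/32)
obs 7: x=5/4 → posterior Inverse-Gamma(29/2, 293/16)
obs 8: x=3/2 → posterior Inverse-Gamma(15, 295/16)
obs 9: x=-1/4 → posterior Inverse-Gamma(31/2, 615/32)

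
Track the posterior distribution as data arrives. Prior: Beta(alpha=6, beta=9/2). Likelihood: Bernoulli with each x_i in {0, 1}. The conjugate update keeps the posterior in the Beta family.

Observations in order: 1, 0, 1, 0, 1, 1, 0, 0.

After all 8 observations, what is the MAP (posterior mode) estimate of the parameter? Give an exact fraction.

obs 1: x=1 → posterior Beta(7, 9/2)
obs 2: x=0 → posterior Beta(7, 11/2)
obs 3: x=1 → posterior Beta(8, 11/2)
obs 4: x=0 → posterior Beta(8, 13/2)
obs 5: x=1 → posterior Beta(9, 13/2)
obs 6: x=1 → posterior Beta(10, 13/2)
obs 7: x=0 → posterior Beta(10, 15/2)
obs 8: x=0 → posterior Beta(10, 17/2)

6/11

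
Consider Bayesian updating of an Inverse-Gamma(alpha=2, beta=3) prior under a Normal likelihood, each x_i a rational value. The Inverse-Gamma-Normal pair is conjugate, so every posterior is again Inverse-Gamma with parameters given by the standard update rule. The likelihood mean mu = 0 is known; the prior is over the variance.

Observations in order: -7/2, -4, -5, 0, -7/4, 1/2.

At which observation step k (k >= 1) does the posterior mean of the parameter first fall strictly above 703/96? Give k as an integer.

k = 2

obs 1: x=-7/2 → posterior Inverse-Gamma(5/2, 73/8)
obs 2: x=-4 → posterior Inverse-Gamma(3, 137/8)
obs 3: x=-5 → posterior Inverse-Gamma(7/2, 237/8)
obs 4: x=0 → posterior Inverse-Gamma(4, 237/8)
obs 5: x=-7/4 → posterior Inverse-Gamma(9/2, 997/32)
obs 6: x=1/2 → posterior Inverse-Gamma(5, 1001/32)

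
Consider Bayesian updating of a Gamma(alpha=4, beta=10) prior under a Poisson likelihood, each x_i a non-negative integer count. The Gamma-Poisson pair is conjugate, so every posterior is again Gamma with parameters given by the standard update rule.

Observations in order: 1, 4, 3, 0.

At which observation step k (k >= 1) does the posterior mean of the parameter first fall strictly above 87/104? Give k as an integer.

obs 1: x=1 → posterior Gamma(5, 11)
obs 2: x=4 → posterior Gamma(9, 12)
obs 3: x=3 → posterior Gamma(12, 13)
obs 4: x=0 → posterior Gamma(12, 14)

k = 3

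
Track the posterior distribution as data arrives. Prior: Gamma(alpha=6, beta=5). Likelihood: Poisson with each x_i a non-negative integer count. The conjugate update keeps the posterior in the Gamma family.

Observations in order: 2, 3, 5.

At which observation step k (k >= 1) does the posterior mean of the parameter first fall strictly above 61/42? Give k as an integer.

obs 1: x=2 → posterior Gamma(8, 6)
obs 2: x=3 → posterior Gamma(11, 7)
obs 3: x=5 → posterior Gamma(16, 8)

k = 2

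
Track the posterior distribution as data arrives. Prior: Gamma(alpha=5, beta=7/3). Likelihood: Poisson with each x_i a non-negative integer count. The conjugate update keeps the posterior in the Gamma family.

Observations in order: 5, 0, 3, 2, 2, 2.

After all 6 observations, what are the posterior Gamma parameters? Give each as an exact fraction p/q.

alpha=19, beta=25/3

obs 1: x=5 → posterior Gamma(10, 10/3)
obs 2: x=0 → posterior Gamma(10, 13/3)
obs 3: x=3 → posterior Gamma(13, 16/3)
obs 4: x=2 → posterior Gamma(15, 19/3)
obs 5: x=2 → posterior Gamma(17, 22/3)
obs 6: x=2 → posterior Gamma(19, 25/3)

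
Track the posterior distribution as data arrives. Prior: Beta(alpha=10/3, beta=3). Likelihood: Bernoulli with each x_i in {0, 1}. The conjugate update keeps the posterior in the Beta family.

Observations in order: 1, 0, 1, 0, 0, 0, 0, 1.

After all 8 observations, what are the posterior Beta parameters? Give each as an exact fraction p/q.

obs 1: x=1 → posterior Beta(13/3, 3)
obs 2: x=0 → posterior Beta(13/3, 4)
obs 3: x=1 → posterior Beta(16/3, 4)
obs 4: x=0 → posterior Beta(16/3, 5)
obs 5: x=0 → posterior Beta(16/3, 6)
obs 6: x=0 → posterior Beta(16/3, 7)
obs 7: x=0 → posterior Beta(16/3, 8)
obs 8: x=1 → posterior Beta(19/3, 8)

alpha=19/3, beta=8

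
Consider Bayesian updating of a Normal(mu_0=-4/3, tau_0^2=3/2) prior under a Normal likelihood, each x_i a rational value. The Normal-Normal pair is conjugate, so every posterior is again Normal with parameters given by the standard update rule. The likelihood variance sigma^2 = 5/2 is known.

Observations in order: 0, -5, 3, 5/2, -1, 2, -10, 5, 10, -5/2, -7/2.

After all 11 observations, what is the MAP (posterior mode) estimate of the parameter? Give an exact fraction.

obs 1: x=0 → posterior Normal(-5/6, 15/16)
obs 2: x=-5 → posterior Normal(-65/33, 15/22)
obs 3: x=3 → posterior Normal(-19/21, 15/28)
obs 4: x=5/2 → posterior Normal(-31/102, 15/34)
obs 5: x=-1 → posterior Normal(-49/120, 3/8)
obs 6: x=2 → posterior Normal(-13/138, 15/46)
obs 7: x=-10 → posterior Normal(-193/156, 15/52)
obs 8: x=5 → posterior Normal(-103/174, 15/58)
obs 9: x=10 → posterior Normal(77/192, 15/64)
obs 10: x=-5/2 → posterior Normal(16/105, 3/14)
obs 11: x=-7/2 → posterior Normal(-31/228, 15/76)

-31/228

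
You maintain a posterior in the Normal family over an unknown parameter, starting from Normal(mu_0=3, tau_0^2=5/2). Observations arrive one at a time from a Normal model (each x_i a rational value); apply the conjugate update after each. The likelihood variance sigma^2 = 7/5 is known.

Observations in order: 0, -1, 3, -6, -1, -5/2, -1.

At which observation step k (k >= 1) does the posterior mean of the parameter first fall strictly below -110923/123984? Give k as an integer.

obs 1: x=0 → posterior Normal(14/13, 35/39)
obs 2: x=-1 → posterior Normal(17/64, 35/64)
obs 3: x=3 → posterior Normal(92/89, 35/89)
obs 4: x=-6 → posterior Normal(-29/57, 35/114)
obs 5: x=-1 → posterior Normal(-83/139, 35/139)
obs 6: x=-5/2 → posterior Normal(-291/328, 35/164)
obs 7: x=-1 → posterior Normal(-341/378, 5/27)

k = 7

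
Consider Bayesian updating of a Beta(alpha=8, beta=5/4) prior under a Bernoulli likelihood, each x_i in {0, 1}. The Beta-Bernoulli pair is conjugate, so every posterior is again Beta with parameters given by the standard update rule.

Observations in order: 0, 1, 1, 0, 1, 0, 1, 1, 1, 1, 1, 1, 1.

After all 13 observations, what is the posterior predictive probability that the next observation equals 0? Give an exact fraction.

obs 1: x=0 → posterior Beta(8, 9/4)
obs 2: x=1 → posterior Beta(9, 9/4)
obs 3: x=1 → posterior Beta(10, 9/4)
obs 4: x=0 → posterior Beta(10, 13/4)
obs 5: x=1 → posterior Beta(11, 13/4)
obs 6: x=0 → posterior Beta(11, 17/4)
obs 7: x=1 → posterior Beta(12, 17/4)
obs 8: x=1 → posterior Beta(13, 17/4)
obs 9: x=1 → posterior Beta(14, 17/4)
obs 10: x=1 → posterior Beta(15, 17/4)
obs 11: x=1 → posterior Beta(16, 17/4)
obs 12: x=1 → posterior Beta(17, 17/4)
obs 13: x=1 → posterior Beta(18, 17/4)

17/89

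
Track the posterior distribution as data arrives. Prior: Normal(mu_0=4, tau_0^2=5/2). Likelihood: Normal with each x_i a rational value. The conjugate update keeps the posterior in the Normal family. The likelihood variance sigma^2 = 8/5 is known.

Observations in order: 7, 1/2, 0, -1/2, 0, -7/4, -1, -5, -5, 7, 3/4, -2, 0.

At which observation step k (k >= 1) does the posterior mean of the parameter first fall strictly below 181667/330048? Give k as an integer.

obs 1: x=7 → posterior Normal(239/41, 40/41)
obs 2: x=1/2 → posterior Normal(503/132, 20/33)
obs 3: x=0 → posterior Normal(503/182, 40/91)
obs 4: x=-1/2 → posterior Normal(239/116, 10/29)
obs 5: x=0 → posterior Normal(239/141, 40/141)
obs 6: x=-7/4 → posterior Normal(781/664, 20/83)
obs 7: x=-1 → posterior Normal(681/764, 40/191)
obs 8: x=-5 → posterior Normal(181/864, 5/27)
obs 9: x=-5 → posterior Normal(-319/964, 40/241)
obs 10: x=7 → posterior Normal(381/1064, 20/133)
obs 11: x=3/4 → posterior Normal(38/97, 40/291)
obs 12: x=-2 → posterior Normal(16/79, 10/79)
obs 13: x=0 → posterior Normal(64/341, 40/341)

k = 8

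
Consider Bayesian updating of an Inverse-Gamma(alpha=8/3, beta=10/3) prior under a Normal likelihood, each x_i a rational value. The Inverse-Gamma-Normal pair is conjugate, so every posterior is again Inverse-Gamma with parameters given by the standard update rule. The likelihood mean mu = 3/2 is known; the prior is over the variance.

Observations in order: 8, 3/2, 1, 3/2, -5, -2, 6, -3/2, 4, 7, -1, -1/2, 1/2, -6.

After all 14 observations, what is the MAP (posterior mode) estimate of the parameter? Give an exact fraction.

2843/256

obs 1: x=8 → posterior Inverse-Gamma(19/6, 587/24)
obs 2: x=3/2 → posterior Inverse-Gamma(11/3, 587/24)
obs 3: x=1 → posterior Inverse-Gamma(25/6, 295/12)
obs 4: x=3/2 → posterior Inverse-Gamma(14/3, 295/12)
obs 5: x=-5 → posterior Inverse-Gamma(31/6, 1097/24)
obs 6: x=-2 → posterior Inverse-Gamma(17/3, 311/6)
obs 7: x=6 → posterior Inverse-Gamma(37/6, 1487/24)
obs 8: x=-3/2 → posterior Inverse-Gamma(20/3, 1595/24)
obs 9: x=4 → posterior Inverse-Gamma(43/6, 835/12)
obs 10: x=7 → posterior Inverse-Gamma(23/3, 2033/24)
obs 11: x=-1 → posterior Inverse-Gamma(49/6, 527/6)
obs 12: x=-1/2 → posterior Inverse-Gamma(26/3, 539/6)
obs 13: x=1/2 → posterior Inverse-Gamma(55/6, 271/3)
obs 14: x=-6 → posterior Inverse-Gamma(29/3, 2843/24)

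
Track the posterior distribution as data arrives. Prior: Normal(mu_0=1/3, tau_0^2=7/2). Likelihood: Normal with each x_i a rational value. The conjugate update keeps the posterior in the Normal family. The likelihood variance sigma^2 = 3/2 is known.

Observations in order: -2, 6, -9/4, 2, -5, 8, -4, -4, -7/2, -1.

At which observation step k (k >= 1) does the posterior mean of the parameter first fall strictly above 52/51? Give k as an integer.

k = 2

obs 1: x=-2 → posterior Normal(-13/10, 21/20)
obs 2: x=6 → posterior Normal(29/17, 21/34)
obs 3: x=-9/4 → posterior Normal(53/96, 7/16)
obs 4: x=2 → posterior Normal(109/124, 21/62)
obs 5: x=-5 → posterior Normal(-31/152, 21/76)
obs 6: x=8 → posterior Normal(193/180, 7/30)
obs 7: x=-4 → posterior Normal(81/208, 21/104)
obs 8: x=-4 → posterior Normal(-31/236, 21/118)
obs 9: x=-7/2 → posterior Normal(-43/88, 7/44)
obs 10: x=-1 → posterior Normal(-157/292, 21/146)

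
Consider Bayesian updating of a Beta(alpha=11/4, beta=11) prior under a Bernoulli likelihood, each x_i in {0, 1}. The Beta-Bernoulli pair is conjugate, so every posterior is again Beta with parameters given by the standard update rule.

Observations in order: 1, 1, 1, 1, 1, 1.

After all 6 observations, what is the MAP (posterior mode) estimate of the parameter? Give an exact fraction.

31/71

obs 1: x=1 → posterior Beta(15/4, 11)
obs 2: x=1 → posterior Beta(19/4, 11)
obs 3: x=1 → posterior Beta(23/4, 11)
obs 4: x=1 → posterior Beta(27/4, 11)
obs 5: x=1 → posterior Beta(31/4, 11)
obs 6: x=1 → posterior Beta(35/4, 11)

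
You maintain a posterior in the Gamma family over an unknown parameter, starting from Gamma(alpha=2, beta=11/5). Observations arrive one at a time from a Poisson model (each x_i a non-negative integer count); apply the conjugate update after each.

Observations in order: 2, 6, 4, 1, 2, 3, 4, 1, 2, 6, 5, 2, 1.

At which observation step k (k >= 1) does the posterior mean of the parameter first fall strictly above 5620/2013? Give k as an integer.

k = 11

obs 1: x=2 → posterior Gamma(4, 16/5)
obs 2: x=6 → posterior Gamma(10, 21/5)
obs 3: x=4 → posterior Gamma(14, 26/5)
obs 4: x=1 → posterior Gamma(15, 31/5)
obs 5: x=2 → posterior Gamma(17, 36/5)
obs 6: x=3 → posterior Gamma(20, 41/5)
obs 7: x=4 → posterior Gamma(24, 46/5)
obs 8: x=1 → posterior Gamma(25, 51/5)
obs 9: x=2 → posterior Gamma(27, 56/5)
obs 10: x=6 → posterior Gamma(33, 61/5)
obs 11: x=5 → posterior Gamma(38, 66/5)
obs 12: x=2 → posterior Gamma(40, 71/5)
obs 13: x=1 → posterior Gamma(41, 76/5)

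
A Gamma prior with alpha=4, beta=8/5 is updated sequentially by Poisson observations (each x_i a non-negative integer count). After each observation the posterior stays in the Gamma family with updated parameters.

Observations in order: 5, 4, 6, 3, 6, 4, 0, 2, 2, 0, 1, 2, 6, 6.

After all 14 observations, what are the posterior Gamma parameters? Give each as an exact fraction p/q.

obs 1: x=5 → posterior Gamma(9, 13/5)
obs 2: x=4 → posterior Gamma(13, 18/5)
obs 3: x=6 → posterior Gamma(19, 23/5)
obs 4: x=3 → posterior Gamma(22, 28/5)
obs 5: x=6 → posterior Gamma(28, 33/5)
obs 6: x=4 → posterior Gamma(32, 38/5)
obs 7: x=0 → posterior Gamma(32, 43/5)
obs 8: x=2 → posterior Gamma(34, 48/5)
obs 9: x=2 → posterior Gamma(36, 53/5)
obs 10: x=0 → posterior Gamma(36, 58/5)
obs 11: x=1 → posterior Gamma(37, 63/5)
obs 12: x=2 → posterior Gamma(39, 68/5)
obs 13: x=6 → posterior Gamma(45, 73/5)
obs 14: x=6 → posterior Gamma(51, 78/5)

alpha=51, beta=78/5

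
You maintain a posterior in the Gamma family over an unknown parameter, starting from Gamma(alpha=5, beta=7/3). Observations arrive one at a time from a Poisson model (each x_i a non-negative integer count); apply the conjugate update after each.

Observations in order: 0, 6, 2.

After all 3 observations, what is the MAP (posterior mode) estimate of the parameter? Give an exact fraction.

9/4

obs 1: x=0 → posterior Gamma(5, 10/3)
obs 2: x=6 → posterior Gamma(11, 13/3)
obs 3: x=2 → posterior Gamma(13, 16/3)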